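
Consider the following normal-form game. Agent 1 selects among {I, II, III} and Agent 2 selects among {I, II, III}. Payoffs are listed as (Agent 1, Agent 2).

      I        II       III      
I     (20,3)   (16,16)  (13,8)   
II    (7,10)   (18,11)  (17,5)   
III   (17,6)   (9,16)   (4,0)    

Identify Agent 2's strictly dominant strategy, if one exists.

Check whether one of Agent 2's strategies beats all alternatives regardless of what the opponent does.
II strictly dominates: vs I: 16 > each of {3, 8}; vs II: 11 > each of {10, 5}; vs III: 16 > each of {6, 0}.

II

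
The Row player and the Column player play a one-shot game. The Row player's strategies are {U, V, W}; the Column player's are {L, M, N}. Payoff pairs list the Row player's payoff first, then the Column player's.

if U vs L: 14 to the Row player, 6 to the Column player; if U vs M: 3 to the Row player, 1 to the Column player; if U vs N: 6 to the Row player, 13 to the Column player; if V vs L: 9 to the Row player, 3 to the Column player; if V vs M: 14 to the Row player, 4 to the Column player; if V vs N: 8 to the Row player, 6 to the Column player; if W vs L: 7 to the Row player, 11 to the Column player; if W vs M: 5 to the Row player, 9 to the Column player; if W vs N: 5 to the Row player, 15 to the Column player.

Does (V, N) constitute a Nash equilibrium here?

Holding the Column player at N: the Row player gets 8 from V, versus 6 from U, 5 from W. No profitable deviation for the Row player.
Holding the Row player at V: the Column player gets 6 from N, versus 3 from L, 4 from M. No profitable deviation for the Column player either.

Yes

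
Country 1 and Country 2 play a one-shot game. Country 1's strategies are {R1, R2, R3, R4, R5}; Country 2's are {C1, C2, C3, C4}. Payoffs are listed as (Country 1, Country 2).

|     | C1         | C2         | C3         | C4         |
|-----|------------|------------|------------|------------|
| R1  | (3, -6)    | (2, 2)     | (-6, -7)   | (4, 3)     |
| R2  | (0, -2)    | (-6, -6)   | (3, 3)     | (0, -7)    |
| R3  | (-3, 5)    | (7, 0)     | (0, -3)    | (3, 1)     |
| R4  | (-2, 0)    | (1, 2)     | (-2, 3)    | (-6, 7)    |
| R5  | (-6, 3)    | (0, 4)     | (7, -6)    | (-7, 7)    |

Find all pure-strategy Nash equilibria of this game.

A profile is a Nash equilibrium when each player is best-responding to the other.
Country 1's best responses — vs C1: R1 (payoff 3); vs C2: R3 (payoff 7); vs C3: R5 (payoff 7); vs C4: R1 (payoff 4).
Country 2's best responses — vs R1: C4 (payoff 3); vs R2: C3 (payoff 3); vs R3: C1 (payoff 5); vs R4: C4 (payoff 7); vs R5: C4 (payoff 7).
The only mutual best response is (R1, C4); neither player gains by switching there.

(R1, C4)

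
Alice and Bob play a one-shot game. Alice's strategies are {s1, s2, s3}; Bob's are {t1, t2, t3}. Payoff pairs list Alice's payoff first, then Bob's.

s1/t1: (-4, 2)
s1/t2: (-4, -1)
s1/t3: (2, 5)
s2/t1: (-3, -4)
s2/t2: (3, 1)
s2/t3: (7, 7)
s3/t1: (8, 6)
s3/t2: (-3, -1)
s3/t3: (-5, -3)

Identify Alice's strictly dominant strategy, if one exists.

No strictly dominant strategy

A strategy is strictly dominant if it gives Alice a strictly higher payoff than every other strategy, against every choice by the opponent.
s1 is not dominant: against t1, s2 gives -3 > -4.
s2 is not dominant: against t1, s3 gives 8 > -3.
s3 is not dominant: against t2, s2 gives 3 > -3.
No single strategy is best against every opponent action.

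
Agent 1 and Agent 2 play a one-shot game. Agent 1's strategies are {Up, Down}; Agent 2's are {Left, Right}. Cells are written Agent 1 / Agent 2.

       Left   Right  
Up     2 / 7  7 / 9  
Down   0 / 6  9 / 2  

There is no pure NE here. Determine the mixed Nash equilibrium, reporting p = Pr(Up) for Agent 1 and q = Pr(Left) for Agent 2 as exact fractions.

p = 2/3, q = 1/2

In a mixed NE each player is indifferent between their pure strategies, so the opponent's mix sets the indifference.
Agent 2 indifferent between Left and Right: p·7 + (1−p)·6 = p·9 + (1−p)·2 ⟹ 6 + 1p = 2 + 7p ⟹ p = 2/3.
Agent 1 indifferent between Up and Down: q·2 + (1−q)·7 = q·0 + (1−q)·9 ⟹ 7 + (-5)q = 9 + (-9)q ⟹ q = 1/2.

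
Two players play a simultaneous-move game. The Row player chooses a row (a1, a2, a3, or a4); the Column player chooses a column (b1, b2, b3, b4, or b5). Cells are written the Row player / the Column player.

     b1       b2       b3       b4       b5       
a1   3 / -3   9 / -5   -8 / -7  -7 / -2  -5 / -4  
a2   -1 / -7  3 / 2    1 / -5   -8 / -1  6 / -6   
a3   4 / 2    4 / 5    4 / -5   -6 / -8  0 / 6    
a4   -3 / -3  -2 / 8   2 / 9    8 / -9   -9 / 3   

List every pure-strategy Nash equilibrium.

There is no pure-strategy Nash equilibrium

Find each player's best response to every opponent strategy; NE are the intersections.
The Row player's best responses — vs b1: a3 (payoff 4); vs b2: a1 (payoff 9); vs b3: a3 (payoff 4); vs b4: a4 (payoff 8); vs b5: a2 (payoff 6).
The Column player's best responses — vs a1: b4 (payoff -2); vs a2: b2 (payoff 2); vs a3: b5 (payoff 6); vs a4: b3 (payoff 9).
No cell has both players best-responding. For instance, the Row player's best reply to b3 is a3, but against a3 the Column player prefers b5 over b3.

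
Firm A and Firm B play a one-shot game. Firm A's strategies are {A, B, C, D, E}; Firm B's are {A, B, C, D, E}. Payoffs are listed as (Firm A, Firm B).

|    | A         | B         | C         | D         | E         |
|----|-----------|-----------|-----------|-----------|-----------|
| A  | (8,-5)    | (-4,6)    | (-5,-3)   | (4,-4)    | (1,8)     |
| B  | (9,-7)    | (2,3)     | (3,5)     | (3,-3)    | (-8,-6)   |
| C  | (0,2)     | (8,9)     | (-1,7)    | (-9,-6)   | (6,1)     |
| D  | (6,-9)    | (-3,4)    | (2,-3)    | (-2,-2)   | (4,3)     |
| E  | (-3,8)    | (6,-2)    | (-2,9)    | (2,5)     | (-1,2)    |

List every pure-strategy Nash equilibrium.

(B, C) and (C, B)

A profile is a Nash equilibrium when each player is best-responding to the other.
Firm A's best responses — vs A: B (payoff 9); vs B: C (payoff 8); vs C: B (payoff 3); vs D: A (payoff 4); vs E: C (payoff 6).
Firm B's best responses — vs A: E (payoff 8); vs B: C (payoff 5); vs C: B (payoff 9); vs D: B (payoff 4); vs E: C (payoff 9).
Mutual best responses occur at (B, C) and (C, B); at each, neither player gains by switching.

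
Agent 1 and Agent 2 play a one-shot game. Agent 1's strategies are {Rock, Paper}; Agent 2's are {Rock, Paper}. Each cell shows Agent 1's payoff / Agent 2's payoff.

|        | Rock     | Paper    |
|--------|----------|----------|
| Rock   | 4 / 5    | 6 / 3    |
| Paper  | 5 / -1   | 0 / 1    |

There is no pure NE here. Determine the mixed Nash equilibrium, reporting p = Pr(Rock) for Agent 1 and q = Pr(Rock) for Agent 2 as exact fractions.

p = 1/2, q = 6/7

In a mixed NE each player is indifferent between their pure strategies, so the opponent's mix sets the indifference.
Agent 2 indifferent between Rock and Paper: p·5 + (1−p)·(-1) = p·3 + (1−p)·1 ⟹ (-1) + 6p = 1 + 2p ⟹ p = 1/2.
Agent 1 indifferent between Rock and Paper: q·4 + (1−q)·6 = q·5 + (1−q)·0 ⟹ 6 + (-2)q = 0 + 5q ⟹ q = 6/7.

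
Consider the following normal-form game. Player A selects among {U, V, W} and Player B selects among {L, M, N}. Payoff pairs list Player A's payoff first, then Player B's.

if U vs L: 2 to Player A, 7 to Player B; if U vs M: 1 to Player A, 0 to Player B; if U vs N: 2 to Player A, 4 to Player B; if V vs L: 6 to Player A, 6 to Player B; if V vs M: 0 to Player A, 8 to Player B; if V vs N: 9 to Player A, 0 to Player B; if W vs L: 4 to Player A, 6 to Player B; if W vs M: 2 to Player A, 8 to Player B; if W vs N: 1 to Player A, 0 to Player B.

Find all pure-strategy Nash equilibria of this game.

(W, M)

A profile is a Nash equilibrium when each player is best-responding to the other.
Player A's best responses — vs L: V (payoff 6); vs M: W (payoff 2); vs N: V (payoff 9).
Player B's best responses — vs U: L (payoff 7); vs V: M (payoff 8); vs W: M (payoff 8).
The only mutual best response is (W, M); neither player gains by switching there.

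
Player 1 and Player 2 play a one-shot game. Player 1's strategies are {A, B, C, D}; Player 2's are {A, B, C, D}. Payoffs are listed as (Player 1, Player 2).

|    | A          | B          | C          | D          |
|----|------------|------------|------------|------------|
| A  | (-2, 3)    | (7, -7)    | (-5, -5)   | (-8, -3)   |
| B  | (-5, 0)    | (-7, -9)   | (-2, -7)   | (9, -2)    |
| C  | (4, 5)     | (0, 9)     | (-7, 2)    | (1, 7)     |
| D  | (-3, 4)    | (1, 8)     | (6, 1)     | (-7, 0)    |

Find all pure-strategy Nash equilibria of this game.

No pure-strategy Nash equilibrium

Find each player's best response to every opponent strategy; NE are the intersections.
Player 1's best responses — vs A: C (payoff 4); vs B: A (payoff 7); vs C: D (payoff 6); vs D: B (payoff 9).
Player 2's best responses — vs A: A (payoff 3); vs B: A (payoff 0); vs C: B (payoff 9); vs D: B (payoff 8).
No cell has both players best-responding. For instance, Player 1's best reply to D is B, but against B Player 2 prefers A over D.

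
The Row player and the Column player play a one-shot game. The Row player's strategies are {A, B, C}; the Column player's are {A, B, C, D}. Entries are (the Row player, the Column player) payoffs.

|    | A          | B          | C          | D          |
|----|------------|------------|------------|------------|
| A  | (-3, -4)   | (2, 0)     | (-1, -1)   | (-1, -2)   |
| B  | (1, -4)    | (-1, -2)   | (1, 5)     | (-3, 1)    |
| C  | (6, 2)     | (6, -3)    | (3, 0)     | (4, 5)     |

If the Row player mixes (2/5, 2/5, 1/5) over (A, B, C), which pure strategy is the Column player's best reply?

C

Compute the Column player's expected payoff from each pure strategy against the given mix.
A: (2/5)·(-4) + (2/5)·(-4) + (1/5)·2 = -14/5
B: (2/5)·0 + (2/5)·(-2) + (1/5)·(-3) = -7/5
C: (2/5)·(-1) + (2/5)·5 + (1/5)·0 = 8/5
D: (2/5)·(-2) + (2/5)·1 + (1/5)·5 = 3/5
Highest expected payoff is 8/5, from C.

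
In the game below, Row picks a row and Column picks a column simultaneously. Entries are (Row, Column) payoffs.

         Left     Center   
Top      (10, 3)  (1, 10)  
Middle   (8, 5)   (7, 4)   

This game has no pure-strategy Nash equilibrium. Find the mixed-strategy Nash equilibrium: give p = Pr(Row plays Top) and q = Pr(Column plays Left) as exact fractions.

p = 1/8, q = 3/4

Each player's mixing probability is pinned down by making the *other* player indifferent.
Column indifferent between Left and Center: p·3 + (1−p)·5 = p·10 + (1−p)·4 ⟹ 5 + (-2)p = 4 + 6p ⟹ p = 1/8.
Row indifferent between Top and Middle: q·10 + (1−q)·1 = q·8 + (1−q)·7 ⟹ 1 + 9q = 7 + 1q ⟹ q = 3/4.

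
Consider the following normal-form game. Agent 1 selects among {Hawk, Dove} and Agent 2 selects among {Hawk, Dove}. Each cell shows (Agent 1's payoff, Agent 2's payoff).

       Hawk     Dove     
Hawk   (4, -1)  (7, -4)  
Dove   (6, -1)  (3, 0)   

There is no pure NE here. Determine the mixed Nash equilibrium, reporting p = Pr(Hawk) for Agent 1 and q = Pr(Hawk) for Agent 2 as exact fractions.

In a mixed NE each player is indifferent between their pure strategies, so the opponent's mix sets the indifference.
Agent 2 indifferent between Hawk and Dove: p·(-1) + (1−p)·(-1) = p·(-4) + (1−p)·0 ⟹ (-1) + 0p = 0 + (-4)p ⟹ p = 1/4.
Agent 1 indifferent between Hawk and Dove: q·4 + (1−q)·7 = q·6 + (1−q)·3 ⟹ 7 + (-3)q = 3 + 3q ⟹ q = 2/3.

p = 1/4, q = 2/3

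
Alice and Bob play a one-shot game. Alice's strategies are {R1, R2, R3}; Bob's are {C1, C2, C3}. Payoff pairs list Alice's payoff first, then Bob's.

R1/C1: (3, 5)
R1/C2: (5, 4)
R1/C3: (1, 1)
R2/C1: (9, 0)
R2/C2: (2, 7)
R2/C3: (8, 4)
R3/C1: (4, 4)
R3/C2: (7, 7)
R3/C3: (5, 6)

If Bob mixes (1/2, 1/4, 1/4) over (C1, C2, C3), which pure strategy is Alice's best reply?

Alice's best reply maximizes expected payoff against the mix.
R1: (1/2)·3 + (1/4)·5 + (1/4)·1 = 3
R2: (1/2)·9 + (1/4)·2 + (1/4)·8 = 7
R3: (1/2)·4 + (1/4)·7 + (1/4)·5 = 5
Highest expected payoff is 7, from R2.

R2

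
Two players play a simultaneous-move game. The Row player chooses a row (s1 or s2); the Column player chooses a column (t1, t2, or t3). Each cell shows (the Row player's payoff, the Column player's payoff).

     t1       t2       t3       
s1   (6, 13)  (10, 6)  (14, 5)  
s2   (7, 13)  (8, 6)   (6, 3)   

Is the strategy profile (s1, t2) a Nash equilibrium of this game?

Holding the Column player at t2: the Row player gets 10 from s1, versus 8 from s2. No profitable deviation for the Row player.
Holding the Row player at s1: the Column player gets 6 from t2 but could get 13 by switching to t1. The Column player has a profitable deviation.

No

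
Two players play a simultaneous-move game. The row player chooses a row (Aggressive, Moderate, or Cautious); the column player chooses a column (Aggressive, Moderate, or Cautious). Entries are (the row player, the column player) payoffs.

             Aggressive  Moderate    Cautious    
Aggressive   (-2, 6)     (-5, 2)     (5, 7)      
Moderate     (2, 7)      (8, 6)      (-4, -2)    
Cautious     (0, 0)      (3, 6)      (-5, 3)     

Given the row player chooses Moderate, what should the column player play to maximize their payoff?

With the row player fixed at Moderate, the column player's payoffs are: Aggressive → 7, Moderate → 6, Cautious → -2.
The maximum is 7, achieved by Aggressive.

Aggressive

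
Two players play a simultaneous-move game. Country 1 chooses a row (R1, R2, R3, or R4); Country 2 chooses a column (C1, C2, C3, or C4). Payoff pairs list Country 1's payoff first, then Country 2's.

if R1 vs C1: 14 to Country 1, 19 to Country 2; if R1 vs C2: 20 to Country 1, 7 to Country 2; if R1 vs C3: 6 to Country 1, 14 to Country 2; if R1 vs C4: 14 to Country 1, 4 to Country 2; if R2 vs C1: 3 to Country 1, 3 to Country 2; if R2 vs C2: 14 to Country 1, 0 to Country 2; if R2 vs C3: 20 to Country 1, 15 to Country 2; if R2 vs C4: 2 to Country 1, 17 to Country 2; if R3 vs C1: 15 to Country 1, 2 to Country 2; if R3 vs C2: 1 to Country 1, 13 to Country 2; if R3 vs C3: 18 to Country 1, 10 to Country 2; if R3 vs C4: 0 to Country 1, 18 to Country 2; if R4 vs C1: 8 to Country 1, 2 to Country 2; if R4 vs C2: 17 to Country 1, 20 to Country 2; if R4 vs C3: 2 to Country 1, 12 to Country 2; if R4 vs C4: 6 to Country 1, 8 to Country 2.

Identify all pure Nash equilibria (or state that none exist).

None

Find each player's best response to every opponent strategy; NE are the intersections.
Country 1's best responses — vs C1: R3 (payoff 15); vs C2: R1 (payoff 20); vs C3: R2 (payoff 20); vs C4: R1 (payoff 14).
Country 2's best responses — vs R1: C1 (payoff 19); vs R2: C4 (payoff 17); vs R3: C4 (payoff 18); vs R4: C2 (payoff 20).
No cell has both players best-responding. For instance, Country 1's best reply to C3 is R2, but against R2 Country 2 prefers C4 over C3.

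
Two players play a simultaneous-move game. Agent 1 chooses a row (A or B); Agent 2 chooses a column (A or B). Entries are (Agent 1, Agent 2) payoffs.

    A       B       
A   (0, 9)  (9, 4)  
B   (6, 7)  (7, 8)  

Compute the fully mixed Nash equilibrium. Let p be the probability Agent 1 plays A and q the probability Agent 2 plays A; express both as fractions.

In a mixed NE each player is indifferent between their pure strategies, so the opponent's mix sets the indifference.
Agent 2 indifferent between A and B: p·9 + (1−p)·7 = p·4 + (1−p)·8 ⟹ 7 + 2p = 8 + (-4)p ⟹ p = 1/6.
Agent 1 indifferent between A and B: q·0 + (1−q)·9 = q·6 + (1−q)·7 ⟹ 9 + (-9)q = 7 + (-1)q ⟹ q = 1/4.

p = 1/6, q = 1/4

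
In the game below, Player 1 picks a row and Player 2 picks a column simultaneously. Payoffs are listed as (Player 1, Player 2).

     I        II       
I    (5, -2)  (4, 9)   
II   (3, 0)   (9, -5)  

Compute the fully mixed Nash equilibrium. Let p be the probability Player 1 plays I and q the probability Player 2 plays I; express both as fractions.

In a mixed NE each player is indifferent between their pure strategies, so the opponent's mix sets the indifference.
Player 2 indifferent between I and II: p·(-2) + (1−p)·0 = p·9 + (1−p)·(-5) ⟹ 0 + (-2)p = (-5) + 14p ⟹ p = 5/16.
Player 1 indifferent between I and II: q·5 + (1−q)·4 = q·3 + (1−q)·9 ⟹ 4 + 1q = 9 + (-6)q ⟹ q = 5/7.

p = 5/16, q = 5/7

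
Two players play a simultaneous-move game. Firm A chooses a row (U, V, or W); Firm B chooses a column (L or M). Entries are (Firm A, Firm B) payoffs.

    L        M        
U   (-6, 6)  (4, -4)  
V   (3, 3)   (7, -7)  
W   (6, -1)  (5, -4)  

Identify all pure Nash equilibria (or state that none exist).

(W, L)

A profile is a Nash equilibrium when each player is best-responding to the other.
Firm A's best responses — vs L: W (payoff 6); vs M: V (payoff 7).
Firm B's best responses — vs U: L (payoff 6); vs V: L (payoff 3); vs W: L (payoff -1).
The only mutual best response is (W, L); neither player gains by switching there.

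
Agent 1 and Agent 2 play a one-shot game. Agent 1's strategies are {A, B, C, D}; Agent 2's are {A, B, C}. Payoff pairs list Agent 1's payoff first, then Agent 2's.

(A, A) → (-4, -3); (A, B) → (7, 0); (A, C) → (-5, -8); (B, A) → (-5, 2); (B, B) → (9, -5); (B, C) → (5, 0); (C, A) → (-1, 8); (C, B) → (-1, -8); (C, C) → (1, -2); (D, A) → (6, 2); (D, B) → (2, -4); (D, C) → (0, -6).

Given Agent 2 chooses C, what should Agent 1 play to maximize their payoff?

B

With Agent 2 fixed at C, Agent 1's payoffs are: A → -5, B → 5, C → 1, D → 0.
The maximum is 5, achieved by B.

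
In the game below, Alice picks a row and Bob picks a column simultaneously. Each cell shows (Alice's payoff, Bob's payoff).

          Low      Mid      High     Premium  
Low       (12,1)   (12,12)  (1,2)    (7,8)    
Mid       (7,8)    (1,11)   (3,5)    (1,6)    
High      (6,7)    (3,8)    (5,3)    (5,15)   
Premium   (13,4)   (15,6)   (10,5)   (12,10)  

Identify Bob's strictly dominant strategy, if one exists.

Check whether one of Bob's strategies beats all alternatives regardless of what the opponent does.
Low is not dominant: against Low, Mid gives 12 > 1.
Mid is not dominant: against High, Premium gives 15 > 8.
High is not dominant: against Low, Mid gives 12 > 2.
Premium is not dominant: against Low, Mid gives 12 > 8.
No single strategy is best against every opponent action.

None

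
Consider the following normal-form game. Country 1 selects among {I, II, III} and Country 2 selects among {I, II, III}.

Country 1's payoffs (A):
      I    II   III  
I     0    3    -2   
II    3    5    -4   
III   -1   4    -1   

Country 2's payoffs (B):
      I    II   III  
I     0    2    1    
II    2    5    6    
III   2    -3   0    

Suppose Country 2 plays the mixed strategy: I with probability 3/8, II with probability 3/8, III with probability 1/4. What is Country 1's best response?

Country 1's best reply maximizes expected payoff against the mix.
I: (3/8)·0 + (3/8)·3 + (1/4)·(-2) = 5/8
II: (3/8)·3 + (3/8)·5 + (1/4)·(-4) = 2
III: (3/8)·(-1) + (3/8)·4 + (1/4)·(-1) = 7/8
Highest expected payoff is 2, from II.

II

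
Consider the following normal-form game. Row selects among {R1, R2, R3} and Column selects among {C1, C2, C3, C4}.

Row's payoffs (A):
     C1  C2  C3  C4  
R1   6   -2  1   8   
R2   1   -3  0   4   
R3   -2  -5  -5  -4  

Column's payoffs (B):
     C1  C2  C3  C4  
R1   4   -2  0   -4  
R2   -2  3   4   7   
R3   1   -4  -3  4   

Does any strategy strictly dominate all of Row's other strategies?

R1

Check whether one of Row's strategies beats all alternatives regardless of what the opponent does.
R1 strictly dominates: vs C1: 6 > each of {1, -2}; vs C2: -2 > each of {-3, -5}; vs C3: 1 > each of {0, -5}; vs C4: 8 > each of {4, -4}.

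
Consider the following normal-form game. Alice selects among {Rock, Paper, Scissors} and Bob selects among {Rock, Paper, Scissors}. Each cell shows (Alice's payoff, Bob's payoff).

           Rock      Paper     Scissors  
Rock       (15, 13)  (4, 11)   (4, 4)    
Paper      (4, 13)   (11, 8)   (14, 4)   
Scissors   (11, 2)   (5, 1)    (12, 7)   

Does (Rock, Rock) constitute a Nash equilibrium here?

Holding Bob at Rock: Alice gets 15 from Rock, versus 4 from Paper, 11 from Scissors. No profitable deviation for Alice.
Holding Alice at Rock: Bob gets 13 from Rock, versus 11 from Paper, 4 from Scissors. No profitable deviation for Bob either.

Yes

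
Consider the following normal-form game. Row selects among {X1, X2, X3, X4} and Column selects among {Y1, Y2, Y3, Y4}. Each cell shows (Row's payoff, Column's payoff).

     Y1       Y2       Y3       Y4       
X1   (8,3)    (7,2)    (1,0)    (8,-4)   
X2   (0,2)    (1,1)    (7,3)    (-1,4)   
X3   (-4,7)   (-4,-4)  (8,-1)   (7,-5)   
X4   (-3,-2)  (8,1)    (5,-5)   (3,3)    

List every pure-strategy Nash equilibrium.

(X1, Y1)

Find each player's best response to every opponent strategy; NE are the intersections.
Row's best responses — vs Y1: X1 (payoff 8); vs Y2: X4 (payoff 8); vs Y3: X3 (payoff 8); vs Y4: X1 (payoff 8).
Column's best responses — vs X1: Y1 (payoff 3); vs X2: Y4 (payoff 4); vs X3: Y1 (payoff 7); vs X4: Y4 (payoff 3).
The only mutual best response is (X1, Y1); neither player gains by switching there.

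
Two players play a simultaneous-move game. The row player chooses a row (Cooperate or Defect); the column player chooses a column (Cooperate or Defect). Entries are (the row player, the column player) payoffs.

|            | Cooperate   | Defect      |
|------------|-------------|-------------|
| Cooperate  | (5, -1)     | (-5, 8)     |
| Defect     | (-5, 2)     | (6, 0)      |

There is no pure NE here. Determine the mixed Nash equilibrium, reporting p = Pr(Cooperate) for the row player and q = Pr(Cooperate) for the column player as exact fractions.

p = 2/11, q = 11/21

In a mixed NE each player is indifferent between their pure strategies, so the opponent's mix sets the indifference.
The column player indifferent between Cooperate and Defect: p·(-1) + (1−p)·2 = p·8 + (1−p)·0 ⟹ 2 + (-3)p = 0 + 8p ⟹ p = 2/11.
The row player indifferent between Cooperate and Defect: q·5 + (1−q)·(-5) = q·(-5) + (1−q)·6 ⟹ (-5) + 10q = 6 + (-11)q ⟹ q = 11/21.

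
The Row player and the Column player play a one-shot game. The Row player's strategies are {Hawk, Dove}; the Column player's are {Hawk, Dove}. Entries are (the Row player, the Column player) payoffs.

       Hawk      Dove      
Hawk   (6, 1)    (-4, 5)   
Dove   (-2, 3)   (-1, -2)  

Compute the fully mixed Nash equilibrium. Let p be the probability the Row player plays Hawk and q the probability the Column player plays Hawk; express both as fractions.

Each player's mixing probability is pinned down by making the *other* player indifferent.
The Column player indifferent between Hawk and Dove: p·1 + (1−p)·3 = p·5 + (1−p)·(-2) ⟹ 3 + (-2)p = (-2) + 7p ⟹ p = 5/9.
The Row player indifferent between Hawk and Dove: q·6 + (1−q)·(-4) = q·(-2) + (1−q)·(-1) ⟹ (-4) + 10q = (-1) + (-1)q ⟹ q = 3/11.

p = 5/9, q = 3/11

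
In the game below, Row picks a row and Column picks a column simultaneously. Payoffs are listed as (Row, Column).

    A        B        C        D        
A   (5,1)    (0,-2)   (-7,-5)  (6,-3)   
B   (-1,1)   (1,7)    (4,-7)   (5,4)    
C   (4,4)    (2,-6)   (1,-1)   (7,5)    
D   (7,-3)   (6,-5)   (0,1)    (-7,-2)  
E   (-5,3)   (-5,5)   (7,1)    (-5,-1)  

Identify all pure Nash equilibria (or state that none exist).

Find each player's best response to every opponent strategy; NE are the intersections.
Row's best responses — vs A: D (payoff 7); vs B: D (payoff 6); vs C: E (payoff 7); vs D: C (payoff 7).
Column's best responses — vs A: A (payoff 1); vs B: B (payoff 7); vs C: D (payoff 5); vs D: C (payoff 1); vs E: B (payoff 5).
The only mutual best response is (C, D); neither player gains by switching there.

(C, D)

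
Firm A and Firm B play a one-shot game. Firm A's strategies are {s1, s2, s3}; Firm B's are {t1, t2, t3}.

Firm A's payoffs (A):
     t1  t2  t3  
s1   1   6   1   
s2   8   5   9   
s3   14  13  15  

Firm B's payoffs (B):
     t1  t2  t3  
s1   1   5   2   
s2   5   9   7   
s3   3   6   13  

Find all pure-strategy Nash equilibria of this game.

A profile is a Nash equilibrium when each player is best-responding to the other.
Firm A's best responses — vs t1: s3 (payoff 14); vs t2: s3 (payoff 13); vs t3: s3 (payoff 15).
Firm B's best responses — vs s1: t2 (payoff 5); vs s2: t2 (payoff 9); vs s3: t3 (payoff 13).
The only mutual best response is (s3, t3); neither player gains by switching there.

(s3, t3)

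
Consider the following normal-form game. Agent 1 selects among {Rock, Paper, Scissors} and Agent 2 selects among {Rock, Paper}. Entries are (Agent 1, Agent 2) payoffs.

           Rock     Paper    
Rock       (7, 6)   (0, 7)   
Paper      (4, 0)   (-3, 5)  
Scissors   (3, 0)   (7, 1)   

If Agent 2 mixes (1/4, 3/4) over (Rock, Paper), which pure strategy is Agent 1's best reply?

Scissors

Agent 1's best reply maximizes expected payoff against the mix.
Rock: (1/4)·7 + (3/4)·0 = 7/4
Paper: (1/4)·4 + (3/4)·(-3) = -5/4
Scissors: (1/4)·3 + (3/4)·7 = 6
Highest expected payoff is 6, from Scissors.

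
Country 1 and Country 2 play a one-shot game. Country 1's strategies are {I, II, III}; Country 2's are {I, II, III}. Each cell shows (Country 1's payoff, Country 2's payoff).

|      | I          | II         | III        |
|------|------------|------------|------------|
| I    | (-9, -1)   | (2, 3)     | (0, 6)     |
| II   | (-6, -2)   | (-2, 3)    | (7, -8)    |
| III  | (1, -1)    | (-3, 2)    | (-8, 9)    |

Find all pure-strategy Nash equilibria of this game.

Check mutual best responses: a cell is a NE iff neither player can gain by unilaterally deviating.
Country 1's best responses — vs I: III (payoff 1); vs II: I (payoff 2); vs III: II (payoff 7).
Country 2's best responses — vs I: III (payoff 6); vs II: II (payoff 3); vs III: III (payoff 9).
No cell has both players best-responding. For instance, Country 1's best reply to III is II, but against II Country 2 prefers II over III.

None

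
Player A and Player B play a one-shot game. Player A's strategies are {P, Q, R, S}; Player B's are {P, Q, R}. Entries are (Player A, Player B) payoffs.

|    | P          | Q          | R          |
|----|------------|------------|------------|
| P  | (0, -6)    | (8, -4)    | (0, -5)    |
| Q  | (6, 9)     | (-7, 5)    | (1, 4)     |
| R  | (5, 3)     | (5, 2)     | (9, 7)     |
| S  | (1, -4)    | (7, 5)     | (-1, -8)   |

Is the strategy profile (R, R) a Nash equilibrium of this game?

Holding Player B at R: Player A gets 9 from R, versus 0 from P, 1 from Q, -1 from S. No profitable deviation for Player A.
Holding Player A at R: Player B gets 7 from R, versus 3 from P, 2 from Q. No profitable deviation for Player B either.

Yes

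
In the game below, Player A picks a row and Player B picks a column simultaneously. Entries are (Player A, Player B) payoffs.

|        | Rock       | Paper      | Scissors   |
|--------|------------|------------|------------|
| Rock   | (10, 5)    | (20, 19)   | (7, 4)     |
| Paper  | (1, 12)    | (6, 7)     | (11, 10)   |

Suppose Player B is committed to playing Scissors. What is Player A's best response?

Paper

With Player B fixed at Scissors, Player A's payoffs are: Rock → 7, Paper → 11.
The maximum is 11, achieved by Paper.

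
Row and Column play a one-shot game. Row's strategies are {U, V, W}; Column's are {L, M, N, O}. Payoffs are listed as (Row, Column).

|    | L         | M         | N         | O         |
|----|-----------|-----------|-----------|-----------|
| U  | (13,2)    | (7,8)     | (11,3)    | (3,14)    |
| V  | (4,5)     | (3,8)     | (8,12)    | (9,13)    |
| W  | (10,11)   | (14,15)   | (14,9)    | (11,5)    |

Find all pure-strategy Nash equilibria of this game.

(W, M)

Check mutual best responses: a cell is a NE iff neither player can gain by unilaterally deviating.
Row's best responses — vs L: U (payoff 13); vs M: W (payoff 14); vs N: W (payoff 14); vs O: W (payoff 11).
Column's best responses — vs U: O (payoff 14); vs V: O (payoff 13); vs W: M (payoff 15).
The only mutual best response is (W, M); neither player gains by switching there.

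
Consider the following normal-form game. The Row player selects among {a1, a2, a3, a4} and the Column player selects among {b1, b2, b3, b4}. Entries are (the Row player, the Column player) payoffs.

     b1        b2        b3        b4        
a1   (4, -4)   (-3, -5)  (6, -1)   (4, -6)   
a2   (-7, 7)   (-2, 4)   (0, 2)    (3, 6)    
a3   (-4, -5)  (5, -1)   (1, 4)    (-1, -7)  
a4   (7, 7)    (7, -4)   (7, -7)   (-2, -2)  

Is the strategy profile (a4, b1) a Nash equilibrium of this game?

Holding the Column player at b1: the Row player gets 7 from a4, versus 4 from a1, -7 from a2, -4 from a3. No profitable deviation for the Row player.
Holding the Row player at a4: the Column player gets 7 from b1, versus -4 from b2, -7 from b3, -2 from b4. No profitable deviation for the Column player either.

Yes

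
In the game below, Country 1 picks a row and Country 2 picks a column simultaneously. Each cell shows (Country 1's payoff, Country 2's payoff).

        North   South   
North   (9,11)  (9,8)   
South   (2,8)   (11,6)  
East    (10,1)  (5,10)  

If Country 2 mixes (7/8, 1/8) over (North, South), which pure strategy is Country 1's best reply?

East

Country 1's best reply maximizes expected payoff against the mix.
North: (7/8)·9 + (1/8)·9 = 9
South: (7/8)·2 + (1/8)·11 = 25/8
East: (7/8)·10 + (1/8)·5 = 75/8
Highest expected payoff is 75/8, from East.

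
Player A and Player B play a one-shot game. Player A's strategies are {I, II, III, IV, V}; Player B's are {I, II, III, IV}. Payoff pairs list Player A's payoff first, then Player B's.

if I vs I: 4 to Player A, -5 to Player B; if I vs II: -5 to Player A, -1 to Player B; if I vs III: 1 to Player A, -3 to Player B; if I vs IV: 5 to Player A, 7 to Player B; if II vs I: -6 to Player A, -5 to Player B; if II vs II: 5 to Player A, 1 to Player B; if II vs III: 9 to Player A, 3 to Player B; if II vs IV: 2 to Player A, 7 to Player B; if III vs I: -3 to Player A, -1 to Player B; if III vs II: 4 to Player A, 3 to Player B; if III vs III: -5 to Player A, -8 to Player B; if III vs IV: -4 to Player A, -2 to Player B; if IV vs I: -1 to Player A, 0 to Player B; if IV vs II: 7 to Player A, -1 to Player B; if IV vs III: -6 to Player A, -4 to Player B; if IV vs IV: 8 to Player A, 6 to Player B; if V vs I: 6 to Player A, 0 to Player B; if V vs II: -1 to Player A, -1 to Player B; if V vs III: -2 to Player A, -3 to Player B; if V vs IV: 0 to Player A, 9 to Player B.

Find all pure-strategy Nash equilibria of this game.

A profile is a Nash equilibrium when each player is best-responding to the other.
Player A's best responses — vs I: V (payoff 6); vs II: IV (payoff 7); vs III: II (payoff 9); vs IV: IV (payoff 8).
Player B's best responses — vs I: IV (payoff 7); vs II: IV (payoff 7); vs III: II (payoff 3); vs IV: IV (payoff 6); vs V: IV (payoff 9).
The only mutual best response is (IV, IV); neither player gains by switching there.

(IV, IV)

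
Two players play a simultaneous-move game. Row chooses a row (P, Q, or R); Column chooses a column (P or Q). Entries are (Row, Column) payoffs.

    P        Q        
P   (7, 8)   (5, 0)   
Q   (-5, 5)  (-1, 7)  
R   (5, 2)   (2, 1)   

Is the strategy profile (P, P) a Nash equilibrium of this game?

Holding Column at P: Row gets 7 from P, versus -5 from Q, 5 from R. No profitable deviation for Row.
Holding Row at P: Column gets 8 from P, versus 0 from Q. No profitable deviation for Column either.

Yes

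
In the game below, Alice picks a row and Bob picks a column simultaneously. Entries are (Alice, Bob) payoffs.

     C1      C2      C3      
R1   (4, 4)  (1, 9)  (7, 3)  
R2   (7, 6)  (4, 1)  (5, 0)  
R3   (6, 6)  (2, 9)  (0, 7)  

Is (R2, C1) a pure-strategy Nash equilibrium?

Holding Bob at C1: Alice gets 7 from R2, versus 4 from R1, 6 from R3. No profitable deviation for Alice.
Holding Alice at R2: Bob gets 6 from C1, versus 1 from C2, 0 from C3. No profitable deviation for Bob either.

Yes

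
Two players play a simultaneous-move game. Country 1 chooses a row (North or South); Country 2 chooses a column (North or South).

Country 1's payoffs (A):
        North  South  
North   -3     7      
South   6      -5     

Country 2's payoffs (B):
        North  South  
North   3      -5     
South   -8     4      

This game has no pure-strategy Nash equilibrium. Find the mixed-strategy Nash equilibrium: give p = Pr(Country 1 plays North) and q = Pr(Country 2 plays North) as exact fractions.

p = 3/5, q = 4/7

In a mixed NE each player is indifferent between their pure strategies, so the opponent's mix sets the indifference.
Country 2 indifferent between North and South: p·3 + (1−p)·(-8) = p·(-5) + (1−p)·4 ⟹ (-8) + 11p = 4 + (-9)p ⟹ p = 3/5.
Country 1 indifferent between North and South: q·(-3) + (1−q)·7 = q·6 + (1−q)·(-5) ⟹ 7 + (-10)q = (-5) + 11q ⟹ q = 4/7.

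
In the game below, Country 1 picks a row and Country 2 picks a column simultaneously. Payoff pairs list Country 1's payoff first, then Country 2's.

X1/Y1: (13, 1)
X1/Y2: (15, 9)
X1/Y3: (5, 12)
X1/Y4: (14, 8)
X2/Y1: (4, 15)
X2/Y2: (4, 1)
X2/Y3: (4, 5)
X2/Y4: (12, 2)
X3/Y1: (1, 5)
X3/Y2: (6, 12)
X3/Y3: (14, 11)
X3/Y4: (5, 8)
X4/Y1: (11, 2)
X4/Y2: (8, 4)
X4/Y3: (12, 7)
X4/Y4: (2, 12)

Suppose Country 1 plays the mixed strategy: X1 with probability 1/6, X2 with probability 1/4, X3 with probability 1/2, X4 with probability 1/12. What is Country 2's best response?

Compute Country 2's expected payoff from each pure strategy against the given mix.
Y1: (1/6)·1 + (1/4)·15 + (1/2)·5 + (1/12)·2 = 79/12
Y2: (1/6)·9 + (1/4)·1 + (1/2)·12 + (1/12)·4 = 97/12
Y3: (1/6)·12 + (1/4)·5 + (1/2)·11 + (1/12)·7 = 28/3
Y4: (1/6)·8 + (1/4)·2 + (1/2)·8 + (1/12)·12 = 41/6
Highest expected payoff is 28/3, from Y3.

Y3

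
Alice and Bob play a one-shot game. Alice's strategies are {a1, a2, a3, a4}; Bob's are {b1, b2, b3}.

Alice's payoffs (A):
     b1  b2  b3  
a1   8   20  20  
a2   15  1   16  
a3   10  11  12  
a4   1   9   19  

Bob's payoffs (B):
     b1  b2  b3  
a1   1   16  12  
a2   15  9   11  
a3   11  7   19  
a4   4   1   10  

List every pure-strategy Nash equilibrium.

Find each player's best response to every opponent strategy; NE are the intersections.
Alice's best responses — vs b1: a2 (payoff 15); vs b2: a1 (payoff 20); vs b3: a1 (payoff 20).
Bob's best responses — vs a1: b2 (payoff 16); vs a2: b1 (payoff 15); vs a3: b3 (payoff 19); vs a4: b3 (payoff 10).
Mutual best responses occur at (a1, b2) and (a2, b1); at each, neither player gains by switching.

(a1, b2) and (a2, b1)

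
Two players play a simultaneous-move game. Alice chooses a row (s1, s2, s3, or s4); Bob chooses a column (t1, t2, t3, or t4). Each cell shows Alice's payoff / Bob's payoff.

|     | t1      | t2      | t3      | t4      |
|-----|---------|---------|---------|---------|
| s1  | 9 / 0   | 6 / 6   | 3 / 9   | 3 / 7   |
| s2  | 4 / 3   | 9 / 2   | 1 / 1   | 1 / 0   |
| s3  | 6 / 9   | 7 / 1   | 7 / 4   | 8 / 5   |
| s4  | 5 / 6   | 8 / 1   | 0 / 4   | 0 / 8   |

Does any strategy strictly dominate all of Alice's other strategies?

None

A strategy is strictly dominant if it gives Alice a strictly higher payoff than every other strategy, against every choice by the opponent.
s1 is not dominant: against t2, s2 gives 9 > 6.
s2 is not dominant: against t1, s1 gives 9 > 4.
s3 is not dominant: against t1, s1 gives 9 > 6.
s4 is not dominant: against t1, s1 gives 9 > 5.
No single strategy is best against every opponent action.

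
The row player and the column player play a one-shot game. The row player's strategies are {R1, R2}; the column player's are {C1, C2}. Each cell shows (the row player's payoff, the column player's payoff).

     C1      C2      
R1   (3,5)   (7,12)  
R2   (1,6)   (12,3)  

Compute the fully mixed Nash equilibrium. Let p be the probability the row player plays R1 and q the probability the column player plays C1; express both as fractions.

In a mixed NE each player is indifferent between their pure strategies, so the opponent's mix sets the indifference.
The column player indifferent between C1 and C2: p·5 + (1−p)·6 = p·12 + (1−p)·3 ⟹ 6 + (-1)p = 3 + 9p ⟹ p = 3/10.
The row player indifferent between R1 and R2: q·3 + (1−q)·7 = q·1 + (1−q)·12 ⟹ 7 + (-4)q = 12 + (-11)q ⟹ q = 5/7.

p = 3/10, q = 5/7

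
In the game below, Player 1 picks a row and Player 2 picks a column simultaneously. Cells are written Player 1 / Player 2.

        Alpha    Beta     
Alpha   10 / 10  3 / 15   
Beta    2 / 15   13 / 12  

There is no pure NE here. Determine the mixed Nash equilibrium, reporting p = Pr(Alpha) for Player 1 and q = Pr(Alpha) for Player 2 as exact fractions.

p = 3/8, q = 5/9

Each player's mixing probability is pinned down by making the *other* player indifferent.
Player 2 indifferent between Alpha and Beta: p·10 + (1−p)·15 = p·15 + (1−p)·12 ⟹ 15 + (-5)p = 12 + 3p ⟹ p = 3/8.
Player 1 indifferent between Alpha and Beta: q·10 + (1−q)·3 = q·2 + (1−q)·13 ⟹ 3 + 7q = 13 + (-11)q ⟹ q = 5/9.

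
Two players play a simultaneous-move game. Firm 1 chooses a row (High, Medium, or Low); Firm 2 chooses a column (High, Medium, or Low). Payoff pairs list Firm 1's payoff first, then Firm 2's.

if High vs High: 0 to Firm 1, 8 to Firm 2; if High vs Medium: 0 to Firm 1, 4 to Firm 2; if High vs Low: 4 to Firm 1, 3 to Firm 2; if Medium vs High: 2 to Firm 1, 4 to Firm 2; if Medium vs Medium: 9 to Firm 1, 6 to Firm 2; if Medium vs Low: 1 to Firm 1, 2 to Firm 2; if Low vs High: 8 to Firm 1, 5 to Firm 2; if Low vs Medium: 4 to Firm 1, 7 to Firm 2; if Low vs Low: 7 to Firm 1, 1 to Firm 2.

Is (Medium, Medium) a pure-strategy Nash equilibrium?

Yes

Holding Firm 2 at Medium: Firm 1 gets 9 from Medium, versus 0 from High, 4 from Low. No profitable deviation for Firm 1.
Holding Firm 1 at Medium: Firm 2 gets 6 from Medium, versus 4 from High, 2 from Low. No profitable deviation for Firm 2 either.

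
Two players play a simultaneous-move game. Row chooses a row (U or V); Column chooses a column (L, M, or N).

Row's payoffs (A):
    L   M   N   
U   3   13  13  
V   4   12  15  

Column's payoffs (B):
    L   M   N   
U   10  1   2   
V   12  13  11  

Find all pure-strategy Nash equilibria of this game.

A profile is a Nash equilibrium when each player is best-responding to the other.
Row's best responses — vs L: V (payoff 4); vs M: U (payoff 13); vs N: V (payoff 15).
Column's best responses — vs U: L (payoff 10); vs V: M (payoff 13).
No cell has both players best-responding. For instance, Row's best reply to L is V, but against V Column prefers M over L.

There is no pure-strategy Nash equilibrium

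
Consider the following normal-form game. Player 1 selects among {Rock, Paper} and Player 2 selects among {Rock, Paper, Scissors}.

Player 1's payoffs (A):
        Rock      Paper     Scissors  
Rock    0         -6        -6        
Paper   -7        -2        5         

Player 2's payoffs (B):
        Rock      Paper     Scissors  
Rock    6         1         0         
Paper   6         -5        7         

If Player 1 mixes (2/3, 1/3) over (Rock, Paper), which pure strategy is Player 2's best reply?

Compute Player 2's expected payoff from each pure strategy against the given mix.
Rock: (2/3)·6 + (1/3)·6 = 6
Paper: (2/3)·1 + (1/3)·(-5) = -1
Scissors: (2/3)·0 + (1/3)·7 = 7/3
Highest expected payoff is 6, from Rock.

Rock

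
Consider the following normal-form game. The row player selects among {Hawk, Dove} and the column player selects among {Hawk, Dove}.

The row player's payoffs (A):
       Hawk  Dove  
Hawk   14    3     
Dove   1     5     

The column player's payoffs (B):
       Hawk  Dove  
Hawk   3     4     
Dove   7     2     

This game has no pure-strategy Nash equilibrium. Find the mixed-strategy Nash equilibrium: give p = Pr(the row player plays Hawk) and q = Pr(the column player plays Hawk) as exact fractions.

p = 5/6, q = 2/15

In a mixed NE each player is indifferent between their pure strategies, so the opponent's mix sets the indifference.
The column player indifferent between Hawk and Dove: p·3 + (1−p)·7 = p·4 + (1−p)·2 ⟹ 7 + (-4)p = 2 + 2p ⟹ p = 5/6.
The row player indifferent between Hawk and Dove: q·14 + (1−q)·3 = q·1 + (1−q)·5 ⟹ 3 + 11q = 5 + (-4)q ⟹ q = 2/15.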